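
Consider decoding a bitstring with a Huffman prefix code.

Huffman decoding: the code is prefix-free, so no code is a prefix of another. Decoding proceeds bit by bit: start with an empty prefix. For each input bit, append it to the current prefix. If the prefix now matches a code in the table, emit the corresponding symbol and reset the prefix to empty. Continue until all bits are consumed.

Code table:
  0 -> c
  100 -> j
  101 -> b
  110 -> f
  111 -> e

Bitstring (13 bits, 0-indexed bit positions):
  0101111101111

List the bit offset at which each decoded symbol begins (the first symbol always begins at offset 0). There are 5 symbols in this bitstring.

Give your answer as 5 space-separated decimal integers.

Bit 0: prefix='0' -> emit 'c', reset
Bit 1: prefix='1' (no match yet)
Bit 2: prefix='10' (no match yet)
Bit 3: prefix='101' -> emit 'b', reset
Bit 4: prefix='1' (no match yet)
Bit 5: prefix='11' (no match yet)
Bit 6: prefix='111' -> emit 'e', reset
Bit 7: prefix='1' (no match yet)
Bit 8: prefix='10' (no match yet)
Bit 9: prefix='101' -> emit 'b', reset
Bit 10: prefix='1' (no match yet)
Bit 11: prefix='11' (no match yet)
Bit 12: prefix='111' -> emit 'e', reset

Answer: 0 1 4 7 10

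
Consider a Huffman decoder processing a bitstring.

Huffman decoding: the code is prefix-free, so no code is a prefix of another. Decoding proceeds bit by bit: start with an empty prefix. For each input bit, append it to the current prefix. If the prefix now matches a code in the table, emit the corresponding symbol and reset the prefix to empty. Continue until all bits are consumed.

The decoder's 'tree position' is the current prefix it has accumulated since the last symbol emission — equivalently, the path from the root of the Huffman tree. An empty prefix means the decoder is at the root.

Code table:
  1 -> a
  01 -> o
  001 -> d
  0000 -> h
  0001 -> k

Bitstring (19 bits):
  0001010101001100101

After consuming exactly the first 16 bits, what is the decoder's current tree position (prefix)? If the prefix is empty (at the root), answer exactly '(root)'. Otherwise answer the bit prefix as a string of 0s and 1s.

Bit 0: prefix='0' (no match yet)
Bit 1: prefix='00' (no match yet)
Bit 2: prefix='000' (no match yet)
Bit 3: prefix='0001' -> emit 'k', reset
Bit 4: prefix='0' (no match yet)
Bit 5: prefix='01' -> emit 'o', reset
Bit 6: prefix='0' (no match yet)
Bit 7: prefix='01' -> emit 'o', reset
Bit 8: prefix='0' (no match yet)
Bit 9: prefix='01' -> emit 'o', reset
Bit 10: prefix='0' (no match yet)
Bit 11: prefix='00' (no match yet)
Bit 12: prefix='001' -> emit 'd', reset
Bit 13: prefix='1' -> emit 'a', reset
Bit 14: prefix='0' (no match yet)
Bit 15: prefix='00' (no match yet)

Answer: 00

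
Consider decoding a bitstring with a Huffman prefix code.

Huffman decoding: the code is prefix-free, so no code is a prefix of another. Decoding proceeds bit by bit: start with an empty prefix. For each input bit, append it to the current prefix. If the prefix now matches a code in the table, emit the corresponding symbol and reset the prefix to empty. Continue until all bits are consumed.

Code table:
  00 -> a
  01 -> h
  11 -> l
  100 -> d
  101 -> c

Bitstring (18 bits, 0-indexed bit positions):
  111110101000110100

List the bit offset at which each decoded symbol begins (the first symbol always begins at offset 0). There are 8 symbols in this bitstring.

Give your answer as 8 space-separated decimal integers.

Bit 0: prefix='1' (no match yet)
Bit 1: prefix='11' -> emit 'l', reset
Bit 2: prefix='1' (no match yet)
Bit 3: prefix='11' -> emit 'l', reset
Bit 4: prefix='1' (no match yet)
Bit 5: prefix='10' (no match yet)
Bit 6: prefix='101' -> emit 'c', reset
Bit 7: prefix='0' (no match yet)
Bit 8: prefix='01' -> emit 'h', reset
Bit 9: prefix='0' (no match yet)
Bit 10: prefix='00' -> emit 'a', reset
Bit 11: prefix='0' (no match yet)
Bit 12: prefix='01' -> emit 'h', reset
Bit 13: prefix='1' (no match yet)
Bit 14: prefix='10' (no match yet)
Bit 15: prefix='101' -> emit 'c', reset
Bit 16: prefix='0' (no match yet)
Bit 17: prefix='00' -> emit 'a', reset

Answer: 0 2 4 7 9 11 13 16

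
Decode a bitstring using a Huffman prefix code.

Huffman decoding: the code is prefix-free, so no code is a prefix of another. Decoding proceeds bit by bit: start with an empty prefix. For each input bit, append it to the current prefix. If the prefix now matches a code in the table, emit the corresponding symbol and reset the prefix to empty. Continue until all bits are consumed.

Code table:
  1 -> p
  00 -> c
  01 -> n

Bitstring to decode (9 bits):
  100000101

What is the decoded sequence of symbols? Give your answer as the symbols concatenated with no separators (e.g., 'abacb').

Answer: pccnn

Derivation:
Bit 0: prefix='1' -> emit 'p', reset
Bit 1: prefix='0' (no match yet)
Bit 2: prefix='00' -> emit 'c', reset
Bit 3: prefix='0' (no match yet)
Bit 4: prefix='00' -> emit 'c', reset
Bit 5: prefix='0' (no match yet)
Bit 6: prefix='01' -> emit 'n', reset
Bit 7: prefix='0' (no match yet)
Bit 8: prefix='01' -> emit 'n', reset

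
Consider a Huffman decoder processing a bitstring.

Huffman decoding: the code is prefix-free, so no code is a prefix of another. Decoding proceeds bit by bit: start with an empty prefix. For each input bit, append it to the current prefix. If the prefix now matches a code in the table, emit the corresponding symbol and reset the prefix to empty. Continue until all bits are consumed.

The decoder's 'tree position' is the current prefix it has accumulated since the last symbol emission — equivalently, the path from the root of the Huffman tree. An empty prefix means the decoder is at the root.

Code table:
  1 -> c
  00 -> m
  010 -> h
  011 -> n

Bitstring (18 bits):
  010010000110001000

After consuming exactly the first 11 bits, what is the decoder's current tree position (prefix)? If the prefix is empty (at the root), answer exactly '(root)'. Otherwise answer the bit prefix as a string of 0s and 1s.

Bit 0: prefix='0' (no match yet)
Bit 1: prefix='01' (no match yet)
Bit 2: prefix='010' -> emit 'h', reset
Bit 3: prefix='0' (no match yet)
Bit 4: prefix='01' (no match yet)
Bit 5: prefix='010' -> emit 'h', reset
Bit 6: prefix='0' (no match yet)
Bit 7: prefix='00' -> emit 'm', reset
Bit 8: prefix='0' (no match yet)
Bit 9: prefix='01' (no match yet)
Bit 10: prefix='011' -> emit 'n', reset

Answer: (root)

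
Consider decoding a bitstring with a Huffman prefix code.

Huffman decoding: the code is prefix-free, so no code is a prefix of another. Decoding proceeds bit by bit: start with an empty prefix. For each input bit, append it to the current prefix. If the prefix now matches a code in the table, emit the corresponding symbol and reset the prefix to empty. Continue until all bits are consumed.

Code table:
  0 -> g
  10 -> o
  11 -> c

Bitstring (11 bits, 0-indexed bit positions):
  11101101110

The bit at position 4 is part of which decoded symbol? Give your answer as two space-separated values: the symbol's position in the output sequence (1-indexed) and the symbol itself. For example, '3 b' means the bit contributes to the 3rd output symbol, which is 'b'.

Answer: 3 c

Derivation:
Bit 0: prefix='1' (no match yet)
Bit 1: prefix='11' -> emit 'c', reset
Bit 2: prefix='1' (no match yet)
Bit 3: prefix='10' -> emit 'o', reset
Bit 4: prefix='1' (no match yet)
Bit 5: prefix='11' -> emit 'c', reset
Bit 6: prefix='0' -> emit 'g', reset
Bit 7: prefix='1' (no match yet)
Bit 8: prefix='11' -> emit 'c', reset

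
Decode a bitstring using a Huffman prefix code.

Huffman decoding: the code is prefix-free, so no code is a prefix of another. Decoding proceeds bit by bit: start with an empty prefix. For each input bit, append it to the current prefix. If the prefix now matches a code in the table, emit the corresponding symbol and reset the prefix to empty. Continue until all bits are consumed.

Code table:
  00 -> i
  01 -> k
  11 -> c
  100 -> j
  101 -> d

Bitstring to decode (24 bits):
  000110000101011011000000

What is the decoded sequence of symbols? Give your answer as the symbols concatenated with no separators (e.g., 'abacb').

Answer: ikjidkdjii

Derivation:
Bit 0: prefix='0' (no match yet)
Bit 1: prefix='00' -> emit 'i', reset
Bit 2: prefix='0' (no match yet)
Bit 3: prefix='01' -> emit 'k', reset
Bit 4: prefix='1' (no match yet)
Bit 5: prefix='10' (no match yet)
Bit 6: prefix='100' -> emit 'j', reset
Bit 7: prefix='0' (no match yet)
Bit 8: prefix='00' -> emit 'i', reset
Bit 9: prefix='1' (no match yet)
Bit 10: prefix='10' (no match yet)
Bit 11: prefix='101' -> emit 'd', reset
Bit 12: prefix='0' (no match yet)
Bit 13: prefix='01' -> emit 'k', reset
Bit 14: prefix='1' (no match yet)
Bit 15: prefix='10' (no match yet)
Bit 16: prefix='101' -> emit 'd', reset
Bit 17: prefix='1' (no match yet)
Bit 18: prefix='10' (no match yet)
Bit 19: prefix='100' -> emit 'j', reset
Bit 20: prefix='0' (no match yet)
Bit 21: prefix='00' -> emit 'i', reset
Bit 22: prefix='0' (no match yet)
Bit 23: prefix='00' -> emit 'i', reset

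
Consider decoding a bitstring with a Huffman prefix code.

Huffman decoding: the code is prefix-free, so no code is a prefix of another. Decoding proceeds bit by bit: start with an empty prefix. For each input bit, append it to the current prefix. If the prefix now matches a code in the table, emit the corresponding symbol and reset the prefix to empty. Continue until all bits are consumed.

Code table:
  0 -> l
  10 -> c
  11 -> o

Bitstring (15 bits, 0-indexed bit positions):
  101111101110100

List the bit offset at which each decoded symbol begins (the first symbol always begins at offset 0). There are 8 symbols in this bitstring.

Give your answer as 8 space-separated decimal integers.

Answer: 0 2 4 6 8 10 12 14

Derivation:
Bit 0: prefix='1' (no match yet)
Bit 1: prefix='10' -> emit 'c', reset
Bit 2: prefix='1' (no match yet)
Bit 3: prefix='11' -> emit 'o', reset
Bit 4: prefix='1' (no match yet)
Bit 5: prefix='11' -> emit 'o', reset
Bit 6: prefix='1' (no match yet)
Bit 7: prefix='10' -> emit 'c', reset
Bit 8: prefix='1' (no match yet)
Bit 9: prefix='11' -> emit 'o', reset
Bit 10: prefix='1' (no match yet)
Bit 11: prefix='10' -> emit 'c', reset
Bit 12: prefix='1' (no match yet)
Bit 13: prefix='10' -> emit 'c', reset
Bit 14: prefix='0' -> emit 'l', reset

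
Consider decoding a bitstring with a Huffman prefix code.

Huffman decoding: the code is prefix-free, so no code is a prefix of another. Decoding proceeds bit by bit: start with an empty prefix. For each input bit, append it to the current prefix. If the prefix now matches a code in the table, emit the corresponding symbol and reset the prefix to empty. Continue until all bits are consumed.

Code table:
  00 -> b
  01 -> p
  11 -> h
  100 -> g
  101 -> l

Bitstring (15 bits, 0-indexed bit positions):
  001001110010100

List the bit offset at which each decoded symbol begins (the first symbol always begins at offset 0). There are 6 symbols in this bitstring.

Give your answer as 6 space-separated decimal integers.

Bit 0: prefix='0' (no match yet)
Bit 1: prefix='00' -> emit 'b', reset
Bit 2: prefix='1' (no match yet)
Bit 3: prefix='10' (no match yet)
Bit 4: prefix='100' -> emit 'g', reset
Bit 5: prefix='1' (no match yet)
Bit 6: prefix='11' -> emit 'h', reset
Bit 7: prefix='1' (no match yet)
Bit 8: prefix='10' (no match yet)
Bit 9: prefix='100' -> emit 'g', reset
Bit 10: prefix='1' (no match yet)
Bit 11: prefix='10' (no match yet)
Bit 12: prefix='101' -> emit 'l', reset
Bit 13: prefix='0' (no match yet)
Bit 14: prefix='00' -> emit 'b', reset

Answer: 0 2 5 7 10 13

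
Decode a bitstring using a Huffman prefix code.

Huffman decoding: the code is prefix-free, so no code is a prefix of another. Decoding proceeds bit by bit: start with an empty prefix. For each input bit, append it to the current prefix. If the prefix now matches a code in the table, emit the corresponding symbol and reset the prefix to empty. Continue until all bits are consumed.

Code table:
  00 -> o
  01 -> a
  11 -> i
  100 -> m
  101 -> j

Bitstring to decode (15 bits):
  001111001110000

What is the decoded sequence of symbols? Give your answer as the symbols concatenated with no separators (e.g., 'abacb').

Answer: oiioimo

Derivation:
Bit 0: prefix='0' (no match yet)
Bit 1: prefix='00' -> emit 'o', reset
Bit 2: prefix='1' (no match yet)
Bit 3: prefix='11' -> emit 'i', reset
Bit 4: prefix='1' (no match yet)
Bit 5: prefix='11' -> emit 'i', reset
Bit 6: prefix='0' (no match yet)
Bit 7: prefix='00' -> emit 'o', reset
Bit 8: prefix='1' (no match yet)
Bit 9: prefix='11' -> emit 'i', reset
Bit 10: prefix='1' (no match yet)
Bit 11: prefix='10' (no match yet)
Bit 12: prefix='100' -> emit 'm', reset
Bit 13: prefix='0' (no match yet)
Bit 14: prefix='00' -> emit 'o', reset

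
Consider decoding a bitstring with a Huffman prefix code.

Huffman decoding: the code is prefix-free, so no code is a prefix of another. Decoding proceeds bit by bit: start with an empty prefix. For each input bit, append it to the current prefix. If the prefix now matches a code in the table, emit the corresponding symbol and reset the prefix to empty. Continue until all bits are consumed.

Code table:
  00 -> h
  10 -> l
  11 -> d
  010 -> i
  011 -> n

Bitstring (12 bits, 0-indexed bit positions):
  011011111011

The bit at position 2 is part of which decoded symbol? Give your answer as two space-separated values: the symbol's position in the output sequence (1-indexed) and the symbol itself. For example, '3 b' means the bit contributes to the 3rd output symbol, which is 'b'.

Bit 0: prefix='0' (no match yet)
Bit 1: prefix='01' (no match yet)
Bit 2: prefix='011' -> emit 'n', reset
Bit 3: prefix='0' (no match yet)
Bit 4: prefix='01' (no match yet)
Bit 5: prefix='011' -> emit 'n', reset
Bit 6: prefix='1' (no match yet)

Answer: 1 n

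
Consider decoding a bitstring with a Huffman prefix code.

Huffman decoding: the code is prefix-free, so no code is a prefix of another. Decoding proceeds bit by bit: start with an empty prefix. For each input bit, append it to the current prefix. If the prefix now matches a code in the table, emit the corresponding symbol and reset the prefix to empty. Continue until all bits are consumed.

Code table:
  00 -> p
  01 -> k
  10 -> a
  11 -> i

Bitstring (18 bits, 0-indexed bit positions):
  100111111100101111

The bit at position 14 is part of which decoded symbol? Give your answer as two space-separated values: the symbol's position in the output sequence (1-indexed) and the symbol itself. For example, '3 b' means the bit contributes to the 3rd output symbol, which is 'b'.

Bit 0: prefix='1' (no match yet)
Bit 1: prefix='10' -> emit 'a', reset
Bit 2: prefix='0' (no match yet)
Bit 3: prefix='01' -> emit 'k', reset
Bit 4: prefix='1' (no match yet)
Bit 5: prefix='11' -> emit 'i', reset
Bit 6: prefix='1' (no match yet)
Bit 7: prefix='11' -> emit 'i', reset
Bit 8: prefix='1' (no match yet)
Bit 9: prefix='11' -> emit 'i', reset
Bit 10: prefix='0' (no match yet)
Bit 11: prefix='00' -> emit 'p', reset
Bit 12: prefix='1' (no match yet)
Bit 13: prefix='10' -> emit 'a', reset
Bit 14: prefix='1' (no match yet)
Bit 15: prefix='11' -> emit 'i', reset
Bit 16: prefix='1' (no match yet)
Bit 17: prefix='11' -> emit 'i', reset

Answer: 8 i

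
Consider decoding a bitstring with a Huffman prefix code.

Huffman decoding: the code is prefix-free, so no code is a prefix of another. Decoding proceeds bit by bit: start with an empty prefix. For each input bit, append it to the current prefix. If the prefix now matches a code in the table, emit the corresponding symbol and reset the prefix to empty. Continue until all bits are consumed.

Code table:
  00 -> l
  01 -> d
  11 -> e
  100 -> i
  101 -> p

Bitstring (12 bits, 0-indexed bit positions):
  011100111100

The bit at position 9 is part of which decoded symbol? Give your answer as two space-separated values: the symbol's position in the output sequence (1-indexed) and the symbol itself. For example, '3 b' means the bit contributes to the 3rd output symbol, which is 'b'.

Bit 0: prefix='0' (no match yet)
Bit 1: prefix='01' -> emit 'd', reset
Bit 2: prefix='1' (no match yet)
Bit 3: prefix='11' -> emit 'e', reset
Bit 4: prefix='0' (no match yet)
Bit 5: prefix='00' -> emit 'l', reset
Bit 6: prefix='1' (no match yet)
Bit 7: prefix='11' -> emit 'e', reset
Bit 8: prefix='1' (no match yet)
Bit 9: prefix='11' -> emit 'e', reset
Bit 10: prefix='0' (no match yet)
Bit 11: prefix='00' -> emit 'l', reset

Answer: 5 e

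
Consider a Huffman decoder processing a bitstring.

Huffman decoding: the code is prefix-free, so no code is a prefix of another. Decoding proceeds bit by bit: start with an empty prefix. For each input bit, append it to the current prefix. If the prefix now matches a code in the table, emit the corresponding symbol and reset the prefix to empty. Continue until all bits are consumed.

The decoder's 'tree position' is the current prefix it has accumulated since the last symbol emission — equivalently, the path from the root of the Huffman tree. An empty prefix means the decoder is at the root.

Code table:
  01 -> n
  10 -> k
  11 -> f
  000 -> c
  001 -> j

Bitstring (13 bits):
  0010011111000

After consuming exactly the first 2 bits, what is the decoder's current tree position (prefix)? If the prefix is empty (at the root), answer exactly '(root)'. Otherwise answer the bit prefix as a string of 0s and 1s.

Bit 0: prefix='0' (no match yet)
Bit 1: prefix='00' (no match yet)

Answer: 00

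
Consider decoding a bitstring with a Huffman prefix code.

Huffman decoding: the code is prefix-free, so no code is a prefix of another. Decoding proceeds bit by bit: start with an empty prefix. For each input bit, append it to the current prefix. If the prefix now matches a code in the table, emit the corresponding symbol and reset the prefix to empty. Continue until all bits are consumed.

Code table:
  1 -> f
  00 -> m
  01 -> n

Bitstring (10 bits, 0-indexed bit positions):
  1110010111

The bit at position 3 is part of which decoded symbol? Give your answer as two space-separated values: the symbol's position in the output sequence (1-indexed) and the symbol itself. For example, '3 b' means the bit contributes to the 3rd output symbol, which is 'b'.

Bit 0: prefix='1' -> emit 'f', reset
Bit 1: prefix='1' -> emit 'f', reset
Bit 2: prefix='1' -> emit 'f', reset
Bit 3: prefix='0' (no match yet)
Bit 4: prefix='00' -> emit 'm', reset
Bit 5: prefix='1' -> emit 'f', reset
Bit 6: prefix='0' (no match yet)
Bit 7: prefix='01' -> emit 'n', reset

Answer: 4 m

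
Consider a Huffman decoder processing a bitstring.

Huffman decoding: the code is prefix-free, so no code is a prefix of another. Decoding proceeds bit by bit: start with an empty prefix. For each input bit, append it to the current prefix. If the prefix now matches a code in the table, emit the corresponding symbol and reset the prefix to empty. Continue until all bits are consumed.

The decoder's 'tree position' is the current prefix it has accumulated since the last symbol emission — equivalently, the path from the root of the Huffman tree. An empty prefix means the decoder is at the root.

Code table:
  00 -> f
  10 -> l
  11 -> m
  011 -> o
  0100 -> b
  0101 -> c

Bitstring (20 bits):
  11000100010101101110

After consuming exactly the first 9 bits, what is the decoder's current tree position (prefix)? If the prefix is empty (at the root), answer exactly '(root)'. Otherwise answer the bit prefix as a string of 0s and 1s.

Answer: 0

Derivation:
Bit 0: prefix='1' (no match yet)
Bit 1: prefix='11' -> emit 'm', reset
Bit 2: prefix='0' (no match yet)
Bit 3: prefix='00' -> emit 'f', reset
Bit 4: prefix='0' (no match yet)
Bit 5: prefix='01' (no match yet)
Bit 6: prefix='010' (no match yet)
Bit 7: prefix='0100' -> emit 'b', reset
Bit 8: prefix='0' (no match yet)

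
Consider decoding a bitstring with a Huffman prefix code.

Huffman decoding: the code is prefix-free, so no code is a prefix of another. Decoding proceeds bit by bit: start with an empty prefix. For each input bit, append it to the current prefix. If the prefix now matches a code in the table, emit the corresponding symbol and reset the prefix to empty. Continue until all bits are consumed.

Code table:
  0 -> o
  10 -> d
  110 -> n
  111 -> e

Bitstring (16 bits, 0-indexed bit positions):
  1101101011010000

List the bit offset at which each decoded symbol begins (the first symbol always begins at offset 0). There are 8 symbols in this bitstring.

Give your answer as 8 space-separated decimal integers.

Answer: 0 3 6 8 11 13 14 15

Derivation:
Bit 0: prefix='1' (no match yet)
Bit 1: prefix='11' (no match yet)
Bit 2: prefix='110' -> emit 'n', reset
Bit 3: prefix='1' (no match yet)
Bit 4: prefix='11' (no match yet)
Bit 5: prefix='110' -> emit 'n', reset
Bit 6: prefix='1' (no match yet)
Bit 7: prefix='10' -> emit 'd', reset
Bit 8: prefix='1' (no match yet)
Bit 9: prefix='11' (no match yet)
Bit 10: prefix='110' -> emit 'n', reset
Bit 11: prefix='1' (no match yet)
Bit 12: prefix='10' -> emit 'd', reset
Bit 13: prefix='0' -> emit 'o', reset
Bit 14: prefix='0' -> emit 'o', reset
Bit 15: prefix='0' -> emit 'o', reset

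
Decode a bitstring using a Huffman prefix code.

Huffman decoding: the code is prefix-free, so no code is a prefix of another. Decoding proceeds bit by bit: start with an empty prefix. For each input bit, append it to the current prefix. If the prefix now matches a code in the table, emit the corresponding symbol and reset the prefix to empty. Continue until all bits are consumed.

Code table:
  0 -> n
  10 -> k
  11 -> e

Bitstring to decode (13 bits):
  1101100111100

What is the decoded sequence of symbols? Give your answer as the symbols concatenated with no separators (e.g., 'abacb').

Bit 0: prefix='1' (no match yet)
Bit 1: prefix='11' -> emit 'e', reset
Bit 2: prefix='0' -> emit 'n', reset
Bit 3: prefix='1' (no match yet)
Bit 4: prefix='11' -> emit 'e', reset
Bit 5: prefix='0' -> emit 'n', reset
Bit 6: prefix='0' -> emit 'n', reset
Bit 7: prefix='1' (no match yet)
Bit 8: prefix='11' -> emit 'e', reset
Bit 9: prefix='1' (no match yet)
Bit 10: prefix='11' -> emit 'e', reset
Bit 11: prefix='0' -> emit 'n', reset
Bit 12: prefix='0' -> emit 'n', reset

Answer: enenneenn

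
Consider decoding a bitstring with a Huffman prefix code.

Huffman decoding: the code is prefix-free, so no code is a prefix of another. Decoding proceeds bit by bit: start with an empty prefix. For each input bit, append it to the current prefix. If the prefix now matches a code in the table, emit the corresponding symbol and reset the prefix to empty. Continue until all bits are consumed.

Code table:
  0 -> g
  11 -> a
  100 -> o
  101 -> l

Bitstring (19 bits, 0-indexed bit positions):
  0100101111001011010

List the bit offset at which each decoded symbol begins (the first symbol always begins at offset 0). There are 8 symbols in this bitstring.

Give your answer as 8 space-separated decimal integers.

Answer: 0 1 4 7 9 12 15 18

Derivation:
Bit 0: prefix='0' -> emit 'g', reset
Bit 1: prefix='1' (no match yet)
Bit 2: prefix='10' (no match yet)
Bit 3: prefix='100' -> emit 'o', reset
Bit 4: prefix='1' (no match yet)
Bit 5: prefix='10' (no match yet)
Bit 6: prefix='101' -> emit 'l', reset
Bit 7: prefix='1' (no match yet)
Bit 8: prefix='11' -> emit 'a', reset
Bit 9: prefix='1' (no match yet)
Bit 10: prefix='10' (no match yet)
Bit 11: prefix='100' -> emit 'o', reset
Bit 12: prefix='1' (no match yet)
Bit 13: prefix='10' (no match yet)
Bit 14: prefix='101' -> emit 'l', reset
Bit 15: prefix='1' (no match yet)
Bit 16: prefix='10' (no match yet)
Bit 17: prefix='101' -> emit 'l', reset
Bit 18: prefix='0' -> emit 'g', reset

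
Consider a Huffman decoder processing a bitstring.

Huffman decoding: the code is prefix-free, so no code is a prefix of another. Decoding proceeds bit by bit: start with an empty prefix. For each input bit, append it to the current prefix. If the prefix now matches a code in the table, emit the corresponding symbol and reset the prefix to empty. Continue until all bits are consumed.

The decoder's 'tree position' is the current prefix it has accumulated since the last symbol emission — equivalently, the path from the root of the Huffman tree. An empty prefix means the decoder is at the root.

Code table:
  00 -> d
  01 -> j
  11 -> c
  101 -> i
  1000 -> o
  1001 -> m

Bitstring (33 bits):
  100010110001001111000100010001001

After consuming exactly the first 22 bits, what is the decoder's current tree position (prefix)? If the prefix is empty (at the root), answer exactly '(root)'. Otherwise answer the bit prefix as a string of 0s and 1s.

Answer: 1

Derivation:
Bit 0: prefix='1' (no match yet)
Bit 1: prefix='10' (no match yet)
Bit 2: prefix='100' (no match yet)
Bit 3: prefix='1000' -> emit 'o', reset
Bit 4: prefix='1' (no match yet)
Bit 5: prefix='10' (no match yet)
Bit 6: prefix='101' -> emit 'i', reset
Bit 7: prefix='1' (no match yet)
Bit 8: prefix='10' (no match yet)
Bit 9: prefix='100' (no match yet)
Bit 10: prefix='1000' -> emit 'o', reset
Bit 11: prefix='1' (no match yet)
Bit 12: prefix='10' (no match yet)
Bit 13: prefix='100' (no match yet)
Bit 14: prefix='1001' -> emit 'm', reset
Bit 15: prefix='1' (no match yet)
Bit 16: prefix='11' -> emit 'c', reset
Bit 17: prefix='1' (no match yet)
Bit 18: prefix='10' (no match yet)
Bit 19: prefix='100' (no match yet)
Bit 20: prefix='1000' -> emit 'o', reset
Bit 21: prefix='1' (no match yet)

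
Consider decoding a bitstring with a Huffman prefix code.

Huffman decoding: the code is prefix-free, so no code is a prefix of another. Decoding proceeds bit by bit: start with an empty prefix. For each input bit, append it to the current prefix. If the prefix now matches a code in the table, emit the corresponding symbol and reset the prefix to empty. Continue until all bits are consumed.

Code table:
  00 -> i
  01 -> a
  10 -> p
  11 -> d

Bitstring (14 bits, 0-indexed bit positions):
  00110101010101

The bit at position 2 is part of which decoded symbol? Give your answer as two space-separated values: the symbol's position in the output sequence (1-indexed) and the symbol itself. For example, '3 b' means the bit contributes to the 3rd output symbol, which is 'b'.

Bit 0: prefix='0' (no match yet)
Bit 1: prefix='00' -> emit 'i', reset
Bit 2: prefix='1' (no match yet)
Bit 3: prefix='11' -> emit 'd', reset
Bit 4: prefix='0' (no match yet)
Bit 5: prefix='01' -> emit 'a', reset
Bit 6: prefix='0' (no match yet)

Answer: 2 d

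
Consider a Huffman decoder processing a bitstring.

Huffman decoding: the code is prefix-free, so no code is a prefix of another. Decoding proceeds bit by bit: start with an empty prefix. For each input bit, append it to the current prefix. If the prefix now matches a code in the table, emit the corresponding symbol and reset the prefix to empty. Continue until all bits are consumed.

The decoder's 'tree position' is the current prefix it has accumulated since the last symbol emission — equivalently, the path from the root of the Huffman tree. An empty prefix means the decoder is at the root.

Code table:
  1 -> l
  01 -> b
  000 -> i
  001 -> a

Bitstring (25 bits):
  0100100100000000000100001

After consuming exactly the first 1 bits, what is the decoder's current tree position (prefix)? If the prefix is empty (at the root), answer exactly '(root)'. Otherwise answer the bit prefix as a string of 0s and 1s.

Bit 0: prefix='0' (no match yet)

Answer: 0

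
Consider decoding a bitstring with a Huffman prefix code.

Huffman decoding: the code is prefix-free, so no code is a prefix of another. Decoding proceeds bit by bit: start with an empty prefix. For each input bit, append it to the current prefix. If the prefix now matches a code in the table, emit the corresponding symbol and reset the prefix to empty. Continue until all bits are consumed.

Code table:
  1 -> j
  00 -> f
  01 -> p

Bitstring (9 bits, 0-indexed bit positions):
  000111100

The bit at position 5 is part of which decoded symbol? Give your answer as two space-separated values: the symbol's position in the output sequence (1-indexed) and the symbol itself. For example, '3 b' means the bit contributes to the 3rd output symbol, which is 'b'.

Answer: 4 j

Derivation:
Bit 0: prefix='0' (no match yet)
Bit 1: prefix='00' -> emit 'f', reset
Bit 2: prefix='0' (no match yet)
Bit 3: prefix='01' -> emit 'p', reset
Bit 4: prefix='1' -> emit 'j', reset
Bit 5: prefix='1' -> emit 'j', reset
Bit 6: prefix='1' -> emit 'j', reset
Bit 7: prefix='0' (no match yet)
Bit 8: prefix='00' -> emit 'f', reset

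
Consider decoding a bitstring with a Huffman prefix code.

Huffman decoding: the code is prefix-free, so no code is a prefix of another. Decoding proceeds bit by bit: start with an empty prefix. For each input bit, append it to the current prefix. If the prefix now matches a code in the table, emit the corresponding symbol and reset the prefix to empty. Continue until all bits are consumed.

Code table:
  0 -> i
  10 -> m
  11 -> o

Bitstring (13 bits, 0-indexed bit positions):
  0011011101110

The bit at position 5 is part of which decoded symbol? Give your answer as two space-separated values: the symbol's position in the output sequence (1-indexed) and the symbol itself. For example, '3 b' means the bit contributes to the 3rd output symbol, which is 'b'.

Answer: 5 o

Derivation:
Bit 0: prefix='0' -> emit 'i', reset
Bit 1: prefix='0' -> emit 'i', reset
Bit 2: prefix='1' (no match yet)
Bit 3: prefix='11' -> emit 'o', reset
Bit 4: prefix='0' -> emit 'i', reset
Bit 5: prefix='1' (no match yet)
Bit 6: prefix='11' -> emit 'o', reset
Bit 7: prefix='1' (no match yet)
Bit 8: prefix='10' -> emit 'm', reset
Bit 9: prefix='1' (no match yet)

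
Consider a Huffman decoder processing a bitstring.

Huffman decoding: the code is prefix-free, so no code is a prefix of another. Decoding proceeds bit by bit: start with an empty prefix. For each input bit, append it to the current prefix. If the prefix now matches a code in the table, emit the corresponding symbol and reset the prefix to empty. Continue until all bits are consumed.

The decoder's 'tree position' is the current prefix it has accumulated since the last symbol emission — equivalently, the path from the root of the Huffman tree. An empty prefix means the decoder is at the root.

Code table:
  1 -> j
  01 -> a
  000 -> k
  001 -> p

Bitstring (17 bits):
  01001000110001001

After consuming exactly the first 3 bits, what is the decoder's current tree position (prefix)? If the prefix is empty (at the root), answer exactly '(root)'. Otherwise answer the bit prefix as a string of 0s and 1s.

Bit 0: prefix='0' (no match yet)
Bit 1: prefix='01' -> emit 'a', reset
Bit 2: prefix='0' (no match yet)

Answer: 0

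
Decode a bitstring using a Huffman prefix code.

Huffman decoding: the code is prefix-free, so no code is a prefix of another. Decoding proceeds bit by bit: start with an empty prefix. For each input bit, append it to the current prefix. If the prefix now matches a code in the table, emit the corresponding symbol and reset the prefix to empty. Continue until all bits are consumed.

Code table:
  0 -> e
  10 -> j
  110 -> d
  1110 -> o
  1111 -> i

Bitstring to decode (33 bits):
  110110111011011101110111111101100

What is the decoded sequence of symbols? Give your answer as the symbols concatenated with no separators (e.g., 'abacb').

Bit 0: prefix='1' (no match yet)
Bit 1: prefix='11' (no match yet)
Bit 2: prefix='110' -> emit 'd', reset
Bit 3: prefix='1' (no match yet)
Bit 4: prefix='11' (no match yet)
Bit 5: prefix='110' -> emit 'd', reset
Bit 6: prefix='1' (no match yet)
Bit 7: prefix='11' (no match yet)
Bit 8: prefix='111' (no match yet)
Bit 9: prefix='1110' -> emit 'o', reset
Bit 10: prefix='1' (no match yet)
Bit 11: prefix='11' (no match yet)
Bit 12: prefix='110' -> emit 'd', reset
Bit 13: prefix='1' (no match yet)
Bit 14: prefix='11' (no match yet)
Bit 15: prefix='111' (no match yet)
Bit 16: prefix='1110' -> emit 'o', reset
Bit 17: prefix='1' (no match yet)
Bit 18: prefix='11' (no match yet)
Bit 19: prefix='111' (no match yet)
Bit 20: prefix='1110' -> emit 'o', reset
Bit 21: prefix='1' (no match yet)
Bit 22: prefix='11' (no match yet)
Bit 23: prefix='111' (no match yet)
Bit 24: prefix='1111' -> emit 'i', reset
Bit 25: prefix='1' (no match yet)
Bit 26: prefix='11' (no match yet)
Bit 27: prefix='111' (no match yet)
Bit 28: prefix='1110' -> emit 'o', reset
Bit 29: prefix='1' (no match yet)
Bit 30: prefix='11' (no match yet)
Bit 31: prefix='110' -> emit 'd', reset
Bit 32: prefix='0' -> emit 'e', reset

Answer: ddodooiode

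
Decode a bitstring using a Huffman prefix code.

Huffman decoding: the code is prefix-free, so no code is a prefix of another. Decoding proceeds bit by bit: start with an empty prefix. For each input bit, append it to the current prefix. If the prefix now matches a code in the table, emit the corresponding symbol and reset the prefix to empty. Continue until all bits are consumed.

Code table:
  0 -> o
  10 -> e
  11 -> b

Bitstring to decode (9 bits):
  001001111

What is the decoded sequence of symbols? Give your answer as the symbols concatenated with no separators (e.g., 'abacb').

Bit 0: prefix='0' -> emit 'o', reset
Bit 1: prefix='0' -> emit 'o', reset
Bit 2: prefix='1' (no match yet)
Bit 3: prefix='10' -> emit 'e', reset
Bit 4: prefix='0' -> emit 'o', reset
Bit 5: prefix='1' (no match yet)
Bit 6: prefix='11' -> emit 'b', reset
Bit 7: prefix='1' (no match yet)
Bit 8: prefix='11' -> emit 'b', reset

Answer: ooeobb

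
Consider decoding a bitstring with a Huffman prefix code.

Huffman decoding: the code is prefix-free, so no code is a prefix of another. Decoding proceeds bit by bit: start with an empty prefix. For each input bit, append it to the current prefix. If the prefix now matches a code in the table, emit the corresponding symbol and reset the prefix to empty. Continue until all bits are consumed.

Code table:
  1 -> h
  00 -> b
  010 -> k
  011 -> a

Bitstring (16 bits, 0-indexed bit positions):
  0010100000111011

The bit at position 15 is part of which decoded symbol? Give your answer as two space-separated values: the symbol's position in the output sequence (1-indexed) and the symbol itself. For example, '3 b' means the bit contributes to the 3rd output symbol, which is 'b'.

Answer: 9 a

Derivation:
Bit 0: prefix='0' (no match yet)
Bit 1: prefix='00' -> emit 'b', reset
Bit 2: prefix='1' -> emit 'h', reset
Bit 3: prefix='0' (no match yet)
Bit 4: prefix='01' (no match yet)
Bit 5: prefix='010' -> emit 'k', reset
Bit 6: prefix='0' (no match yet)
Bit 7: prefix='00' -> emit 'b', reset
Bit 8: prefix='0' (no match yet)
Bit 9: prefix='00' -> emit 'b', reset
Bit 10: prefix='1' -> emit 'h', reset
Bit 11: prefix='1' -> emit 'h', reset
Bit 12: prefix='1' -> emit 'h', reset
Bit 13: prefix='0' (no match yet)
Bit 14: prefix='01' (no match yet)
Bit 15: prefix='011' -> emit 'a', reset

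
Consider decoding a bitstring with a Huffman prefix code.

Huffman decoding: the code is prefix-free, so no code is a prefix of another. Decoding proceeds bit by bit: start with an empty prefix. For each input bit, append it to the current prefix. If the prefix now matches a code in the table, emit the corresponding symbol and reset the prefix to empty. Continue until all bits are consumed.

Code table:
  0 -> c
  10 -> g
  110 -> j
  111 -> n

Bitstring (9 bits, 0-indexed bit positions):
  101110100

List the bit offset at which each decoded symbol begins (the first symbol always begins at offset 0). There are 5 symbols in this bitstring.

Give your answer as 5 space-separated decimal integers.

Bit 0: prefix='1' (no match yet)
Bit 1: prefix='10' -> emit 'g', reset
Bit 2: prefix='1' (no match yet)
Bit 3: prefix='11' (no match yet)
Bit 4: prefix='111' -> emit 'n', reset
Bit 5: prefix='0' -> emit 'c', reset
Bit 6: prefix='1' (no match yet)
Bit 7: prefix='10' -> emit 'g', reset
Bit 8: prefix='0' -> emit 'c', reset

Answer: 0 2 5 6 8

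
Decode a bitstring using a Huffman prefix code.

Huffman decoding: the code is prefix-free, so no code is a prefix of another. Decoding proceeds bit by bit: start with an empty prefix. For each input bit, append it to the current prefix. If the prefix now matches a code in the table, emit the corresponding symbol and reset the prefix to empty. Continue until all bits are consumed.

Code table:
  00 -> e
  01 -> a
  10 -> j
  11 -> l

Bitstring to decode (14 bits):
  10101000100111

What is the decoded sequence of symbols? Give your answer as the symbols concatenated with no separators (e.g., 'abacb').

Answer: jjjejal

Derivation:
Bit 0: prefix='1' (no match yet)
Bit 1: prefix='10' -> emit 'j', reset
Bit 2: prefix='1' (no match yet)
Bit 3: prefix='10' -> emit 'j', reset
Bit 4: prefix='1' (no match yet)
Bit 5: prefix='10' -> emit 'j', reset
Bit 6: prefix='0' (no match yet)
Bit 7: prefix='00' -> emit 'e', reset
Bit 8: prefix='1' (no match yet)
Bit 9: prefix='10' -> emit 'j', reset
Bit 10: prefix='0' (no match yet)
Bit 11: prefix='01' -> emit 'a', reset
Bit 12: prefix='1' (no match yet)
Bit 13: prefix='11' -> emit 'l', reset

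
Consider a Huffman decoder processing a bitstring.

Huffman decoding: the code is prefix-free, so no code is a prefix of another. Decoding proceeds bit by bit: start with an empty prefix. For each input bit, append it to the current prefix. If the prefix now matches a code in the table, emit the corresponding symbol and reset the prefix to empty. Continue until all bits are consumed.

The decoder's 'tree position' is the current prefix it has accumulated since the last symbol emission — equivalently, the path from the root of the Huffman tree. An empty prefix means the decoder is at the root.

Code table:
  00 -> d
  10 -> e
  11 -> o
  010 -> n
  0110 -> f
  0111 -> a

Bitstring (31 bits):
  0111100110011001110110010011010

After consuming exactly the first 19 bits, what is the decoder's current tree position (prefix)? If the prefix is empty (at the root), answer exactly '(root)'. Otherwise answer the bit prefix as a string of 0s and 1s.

Bit 0: prefix='0' (no match yet)
Bit 1: prefix='01' (no match yet)
Bit 2: prefix='011' (no match yet)
Bit 3: prefix='0111' -> emit 'a', reset
Bit 4: prefix='1' (no match yet)
Bit 5: prefix='10' -> emit 'e', reset
Bit 6: prefix='0' (no match yet)
Bit 7: prefix='01' (no match yet)
Bit 8: prefix='011' (no match yet)
Bit 9: prefix='0110' -> emit 'f', reset
Bit 10: prefix='0' (no match yet)
Bit 11: prefix='01' (no match yet)
Bit 12: prefix='011' (no match yet)
Bit 13: prefix='0110' -> emit 'f', reset
Bit 14: prefix='0' (no match yet)
Bit 15: prefix='01' (no match yet)
Bit 16: prefix='011' (no match yet)
Bit 17: prefix='0111' -> emit 'a', reset
Bit 18: prefix='0' (no match yet)

Answer: 0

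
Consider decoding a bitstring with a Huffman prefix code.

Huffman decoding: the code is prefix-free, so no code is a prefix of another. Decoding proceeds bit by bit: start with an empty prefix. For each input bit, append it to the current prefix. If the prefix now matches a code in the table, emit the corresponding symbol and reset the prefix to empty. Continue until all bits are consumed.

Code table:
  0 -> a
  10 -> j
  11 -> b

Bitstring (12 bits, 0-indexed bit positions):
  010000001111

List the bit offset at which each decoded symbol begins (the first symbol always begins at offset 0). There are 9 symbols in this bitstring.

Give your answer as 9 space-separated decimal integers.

Answer: 0 1 3 4 5 6 7 8 10

Derivation:
Bit 0: prefix='0' -> emit 'a', reset
Bit 1: prefix='1' (no match yet)
Bit 2: prefix='10' -> emit 'j', reset
Bit 3: prefix='0' -> emit 'a', reset
Bit 4: prefix='0' -> emit 'a', reset
Bit 5: prefix='0' -> emit 'a', reset
Bit 6: prefix='0' -> emit 'a', reset
Bit 7: prefix='0' -> emit 'a', reset
Bit 8: prefix='1' (no match yet)
Bit 9: prefix='11' -> emit 'b', reset
Bit 10: prefix='1' (no match yet)
Bit 11: prefix='11' -> emit 'b', reset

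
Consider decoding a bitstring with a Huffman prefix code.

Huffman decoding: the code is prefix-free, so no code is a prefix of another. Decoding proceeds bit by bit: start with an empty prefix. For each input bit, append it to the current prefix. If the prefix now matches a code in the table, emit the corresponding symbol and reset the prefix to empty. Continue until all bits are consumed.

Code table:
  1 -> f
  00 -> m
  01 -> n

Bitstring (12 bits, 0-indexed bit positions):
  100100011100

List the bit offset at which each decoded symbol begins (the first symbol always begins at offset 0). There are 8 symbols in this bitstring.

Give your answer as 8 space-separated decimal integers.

Bit 0: prefix='1' -> emit 'f', reset
Bit 1: prefix='0' (no match yet)
Bit 2: prefix='00' -> emit 'm', reset
Bit 3: prefix='1' -> emit 'f', reset
Bit 4: prefix='0' (no match yet)
Bit 5: prefix='00' -> emit 'm', reset
Bit 6: prefix='0' (no match yet)
Bit 7: prefix='01' -> emit 'n', reset
Bit 8: prefix='1' -> emit 'f', reset
Bit 9: prefix='1' -> emit 'f', reset
Bit 10: prefix='0' (no match yet)
Bit 11: prefix='00' -> emit 'm', reset

Answer: 0 1 3 4 6 8 9 10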